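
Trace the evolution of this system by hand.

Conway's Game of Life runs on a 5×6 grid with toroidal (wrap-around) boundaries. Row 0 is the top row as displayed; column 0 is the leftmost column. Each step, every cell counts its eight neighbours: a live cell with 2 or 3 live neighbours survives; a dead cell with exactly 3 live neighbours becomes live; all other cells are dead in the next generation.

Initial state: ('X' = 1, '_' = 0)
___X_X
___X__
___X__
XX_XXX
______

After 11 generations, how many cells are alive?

[0] ___X_X
___X__
___X__
XX_XXX
______
[1] ____X_
__XX__
X__X_X
X_XXXX
__XX__
[2] ____X_
__XX_X
X_____
X_____
_XX___
[3] _X__X_
___XXX
XX___X
X_____
_X____
[4] X_XXXX
_XXX__
_X____
_____X
XX____
[5] ____XX
_____X
XX____
_X____
_XXX__
[6] X_XXXX
____XX
XX____
______
XXXXX_
[7] ______
__X___
X____X
___X_X
X_____
[8] ______
______
X___XX
____XX
______
[9] ______
_____X
X___X_
X___X_
______
[10] ______
_____X
X___X_
______
______
[11] ______
_____X
_____X
______
______

2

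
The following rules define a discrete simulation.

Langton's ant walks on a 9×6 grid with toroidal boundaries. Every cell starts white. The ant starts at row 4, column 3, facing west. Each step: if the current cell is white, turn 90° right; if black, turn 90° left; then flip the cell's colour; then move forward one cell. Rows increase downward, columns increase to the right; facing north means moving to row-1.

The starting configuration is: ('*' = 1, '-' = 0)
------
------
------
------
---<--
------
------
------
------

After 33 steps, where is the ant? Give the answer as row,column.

5,5

k=0  ------
------
------
------
---<--
------
------
------
------
k=1  ------
------
------
---^--
---*--
------
------
------
------
k=2  ------
------
------
---*>-
---*--
------
------
------
------
k=3  ------
------
------
---**-
---*v-
------
------
------
------
k=4  ------
------
------
---**-
---<*-
------
------
------
------
k=5  ------
------
------
---**-
----*-
---v--
------
------
------
k=6  ------
------
------
---**-
----*-
--<*--
------
------
------
k=7  ------
------
------
---**-
--^-*-
--**--
------
------
------
k=8  ------
------
------
---**-
--*>*-
--**--
------
------
------
k=9  ------
------
------
---**-
--***-
--*v--
------
------
------
k=10  ------
------
------
---**-
--***-
--*->-
------
------
------
k=11  ------
------
------
---**-
--***-
--*-*-
----v-
------
------
k=12  ------
------
------
---**-
--***-
--*-*-
---<*-
------
------
k=13  ------
------
------
---**-
--***-
--*^*-
---**-
------
------
k=14  ------
------
------
---**-
--***-
--**>-
---**-
------
------
k=15  ------
------
------
---**-
--**^-
--**--
---**-
------
------
k=16  ------
------
------
---**-
--*<--
--**--
---**-
------
------
k=17  ------
------
------
---**-
--*---
--*v--
---**-
------
------
k=18  ------
------
------
---**-
--*---
--*->-
---**-
------
------
k=19  ------
------
------
---**-
--*---
--*-*-
---*v-
------
------
k=20  ------
------
------
---**-
--*---
--*-*-
---*->
------
------
k=21  ------
------
------
---**-
--*---
--*-*-
---*-*
-----v
------
k=22  ------
------
------
---**-
--*---
--*-*-
---*-*
----<*
------
k=23  ------
------
------
---**-
--*---
--*-*-
---*^*
----**
------
k=24  ------
------
------
---**-
--*---
--*-*-
---**>
----**
------
k=25  ------
------
------
---**-
--*---
--*-*^
---**-
----**
------
k=26  ------
------
------
---**-
--*---
>-*-**
---**-
----**
------
k=27  ------
------
------
---**-
--*---
*-*-**
v--**-
----**
------
k=28  ------
------
------
---**-
--*---
*-*-**
*--**<
----**
------
k=29  ------
------
------
---**-
--*---
*-*-*^
*--***
----**
------
k=30  ------
------
------
---**-
--*---
*-*-<-
*--***
----**
------
k=31  ------
------
------
---**-
--*---
*-*---
*--*v*
----**
------
k=32  ------
------
------
---**-
--*---
*-*---
*--*->
----**
------
k=33  ------
------
------
---**-
--*---
*-*--^
*--*--
----**
------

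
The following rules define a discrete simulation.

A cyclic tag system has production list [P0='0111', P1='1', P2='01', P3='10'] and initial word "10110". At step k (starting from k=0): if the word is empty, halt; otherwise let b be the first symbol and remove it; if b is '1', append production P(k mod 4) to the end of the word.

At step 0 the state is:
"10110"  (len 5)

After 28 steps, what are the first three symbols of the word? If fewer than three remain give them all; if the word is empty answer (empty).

001

0) "10110"  (len 5)
1) "01100111"  (len 8)
2) "1100111"  (len 7)
3) "10011101"  (len 8)
4) "001110110"  (len 9)
5) "01110110"  (len 8)
6) "1110110"  (len 7)
7) "11011001"  (len 8)
8) "101100110"  (len 9)
9) "011001100111"  (len 12)
10) "11001100111"  (len 11)
11) "100110011101"  (len 12)
12) "0011001110110"  (len 13)
13) "011001110110"  (len 12)
14) "11001110110"  (len 11)
15) "100111011001"  (len 12)
16) "0011101100110"  (len 13)
17) "011101100110"  (len 12)
18) "11101100110"  (len 11)
19) "110110011001"  (len 12)
20) "1011001100110"  (len 13)
21) "0110011001100111"  (len 16)
22) "110011001100111"  (len 15)
23) "1001100110011101"  (len 16)
24) "00110011001110110"  (len 17)
25) "0110011001110110"  (len 16)
26) "110011001110110"  (len 15)
27) "1001100111011001"  (len 16)
28) "00110011101100110"  (len 17)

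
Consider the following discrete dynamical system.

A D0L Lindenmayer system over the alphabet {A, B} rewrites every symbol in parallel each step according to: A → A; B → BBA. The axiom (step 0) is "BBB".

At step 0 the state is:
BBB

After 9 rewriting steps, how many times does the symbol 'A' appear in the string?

step 0: BBB
step 1: BBABBABBA
step 2: BBABBAABBABBAABBABBAA
step 3: BBABBAABBABBAAABBABBAABBABBAAABBABBAABBABBAAA
step 4: BBABBAABBABBAAABBABBAABBABBAAAABBABBAABBABBAAABBABBAABBABBAAAABBABBAABBABBAAABBABBAABBABBAAAA
step 5: BBABBAABBABBAAABBABBAABBABBAAAABBABBAABBABBAAABBABBAABBABB…AABBABBAAABBABBAABBABBAAAABBABBAABBABBAAABBABBAABBABBAAAAA  (len 189)
step 6: BBABBAABBABBAAABBABBAABBABBAAAABBABBAABBABBAAABBABBAABBABB…ABBABBAAABBABBAABBABBAAAABBABBAABBABBAAABBABBAABBABBAAAAAA  (len 381)
step 7: BBABBAABBABBAAABBABBAABBABBAAAABBABBAABBABBAAABBABBAABBABB…BBABBAAABBABBAABBABBAAAABBABBAABBABBAAABBABBAABBABBAAAAAAA  (len 765)
step 8: BBABBAABBABBAAABBABBAABBABBAAAABBABBAABBABBAAABBABBAABBABB…BABBAAABBABBAABBABBAAAABBABBAABBABBAAABBABBAABBABBAAAAAAAA  (len 1533)
step 9: BBABBAABBABBAAABBABBAABBABBAAAABBABBAABBABBAAABBABBAABBABB…ABBAAABBABBAABBABBAAAABBABBAABBABBAAABBABBAABBABBAAAAAAAAA  (len 3069)

1533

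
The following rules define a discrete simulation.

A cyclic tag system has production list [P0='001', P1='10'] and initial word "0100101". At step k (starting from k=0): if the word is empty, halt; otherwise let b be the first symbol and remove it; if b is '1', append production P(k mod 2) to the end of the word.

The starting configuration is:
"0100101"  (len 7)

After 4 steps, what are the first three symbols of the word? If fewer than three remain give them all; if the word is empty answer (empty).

step 0: "0100101"  (len 7)
step 1: "100101"  (len 6)
step 2: "0010110"  (len 7)
step 3: "010110"  (len 6)
step 4: "10110"  (len 5)

101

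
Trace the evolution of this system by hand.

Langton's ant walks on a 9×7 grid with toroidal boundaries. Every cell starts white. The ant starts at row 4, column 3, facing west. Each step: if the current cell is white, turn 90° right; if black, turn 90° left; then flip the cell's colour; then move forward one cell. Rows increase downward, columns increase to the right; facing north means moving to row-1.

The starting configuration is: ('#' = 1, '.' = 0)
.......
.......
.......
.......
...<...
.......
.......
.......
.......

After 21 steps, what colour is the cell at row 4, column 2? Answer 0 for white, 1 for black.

1

gen 0: .......
.......
.......
.......
...<...
.......
.......
.......
.......
gen 1: .......
.......
.......
...^...
...#...
.......
.......
.......
.......
gen 2: .......
.......
.......
...#>..
...#...
.......
.......
.......
.......
gen 3: .......
.......
.......
...##..
...#v..
.......
.......
.......
.......
gen 4: .......
.......
.......
...##..
...<#..
.......
.......
.......
.......
gen 5: .......
.......
.......
...##..
....#..
...v...
.......
.......
.......
gen 6: .......
.......
.......
...##..
....#..
..<#...
.......
.......
.......
gen 7: .......
.......
.......
...##..
..^.#..
..##...
.......
.......
.......
gen 8: .......
.......
.......
...##..
..#>#..
..##...
.......
.......
.......
gen 9: .......
.......
.......
...##..
..###..
..#v...
.......
.......
.......
gen 10: .......
.......
.......
...##..
..###..
..#.>..
.......
.......
.......
gen 11: .......
.......
.......
...##..
..###..
..#.#..
....v..
.......
.......
gen 12: .......
.......
.......
...##..
..###..
..#.#..
...<#..
.......
.......
gen 13: .......
.......
.......
...##..
..###..
..#^#..
...##..
.......
.......
gen 14: .......
.......
.......
...##..
..###..
..##>..
...##..
.......
.......
gen 15: .......
.......
.......
...##..
..##^..
..##...
...##..
.......
.......
gen 16: .......
.......
.......
...##..
..#<...
..##...
...##..
.......
.......
gen 17: .......
.......
.......
...##..
..#....
..#v...
...##..
.......
.......
gen 18: .......
.......
.......
...##..
..#....
..#.>..
...##..
.......
.......
gen 19: .......
.......
.......
...##..
..#....
..#.#..
...#v..
.......
.......
gen 20: .......
.......
.......
...##..
..#....
..#.#..
...#.>.
.......
.......
gen 21: .......
.......
.......
...##..
..#....
..#.#..
...#.#.
.....v.
.......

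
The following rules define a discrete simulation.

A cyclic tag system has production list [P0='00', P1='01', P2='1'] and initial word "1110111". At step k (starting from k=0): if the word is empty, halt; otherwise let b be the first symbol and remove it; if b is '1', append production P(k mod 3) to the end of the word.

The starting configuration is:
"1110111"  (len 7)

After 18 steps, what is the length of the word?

5

0) "1110111"  (len 7)
1) "11011100"  (len 8)
2) "101110001"  (len 9)
3) "011100011"  (len 9)
4) "11100011"  (len 8)
5) "110001101"  (len 9)
6) "100011011"  (len 9)
7) "0001101100"  (len 10)
8) "001101100"  (len 9)
9) "01101100"  (len 8)
10) "1101100"  (len 7)
11) "10110001"  (len 8)
12) "01100011"  (len 8)
13) "1100011"  (len 7)
14) "10001101"  (len 8)
15) "00011011"  (len 8)
16) "0011011"  (len 7)
17) "011011"  (len 6)
18) "11011"  (len 5)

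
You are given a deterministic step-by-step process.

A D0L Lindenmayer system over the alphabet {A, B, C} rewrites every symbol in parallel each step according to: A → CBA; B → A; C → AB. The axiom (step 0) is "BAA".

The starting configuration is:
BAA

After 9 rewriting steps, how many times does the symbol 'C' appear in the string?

683

gen 0: BAA
gen 1: ACBACBA
gen 2: CBAABACBAABACBA
gen 3: ABACBACBAACBAABACBACBAACBAABACBA
gen 4: CBAACBAABACBAABACBACBAABACBACBAACBAABACBAABACBACBAABACBACBAACBAABACBA
gen 5: ABACBACBAABACBACBAACBAABACBACBAACBAABACBAABACBACBAACBAABAC…AACBAABACBAABACBACBAACBAABACBAABACBACBAABACBACBAACBAABACBA  (len 148)
gen 6: CBAACBAABACBAABACBACBAACBAABACBAABACBACBAABACBACBAACBAABAC…AACBAABACBAABACBACBAACBAABACBAABACBACBAABACBACBAACBAABACBA  (len 318)
gen 7: ABACBACBAABACBACBAACBAABACBACBAACBAABACBAABACBACBAABACBACB…AACBAABACBAABACBACBAACBAABACBAABACBACBAABACBACBAACBAABACBA  (len 683)
gen 8: CBAACBAABACBAABACBACBAACBAABACBAABACBACBAABACBACBAACBAABAC…AACBAABACBAABACBACBAACBAABACBAABACBACBAABACBACBAACBAABACBA  (len 1467)
gen 9: ABACBACBAABACBACBAACBAABACBACBAACBAABACBAABACBACBAABACBACB…AACBAABACBAABACBACBAACBAABACBAABACBACBAABACBACBAACBAABACBA  (len 3151)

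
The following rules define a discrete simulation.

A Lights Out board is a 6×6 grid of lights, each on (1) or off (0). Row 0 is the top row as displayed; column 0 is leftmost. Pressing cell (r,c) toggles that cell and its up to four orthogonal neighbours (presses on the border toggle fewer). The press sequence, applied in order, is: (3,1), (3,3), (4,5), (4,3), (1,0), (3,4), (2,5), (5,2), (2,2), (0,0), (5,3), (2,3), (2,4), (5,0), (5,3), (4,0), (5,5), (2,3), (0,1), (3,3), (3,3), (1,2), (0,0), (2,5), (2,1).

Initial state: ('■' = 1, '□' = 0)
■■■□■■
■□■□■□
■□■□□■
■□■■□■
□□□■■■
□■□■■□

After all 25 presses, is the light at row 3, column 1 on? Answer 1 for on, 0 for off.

0

gen 0: ■■■□■■
■□■□■□
■□■□□■
■□■■□■
□□□■■■
□■□■■□
gen 1: ■■■□■■
■□■□■□
■■■□□■
□■□■□■
□■□■■■
□■□■■□
gen 2: ■■■□■■
■□■□■□
■■■■□■
□■■□■■
□■□□■■
□■□■■□
gen 3: ■■■□■■
■□■□■□
■■■■□■
□■■□■□
□■□□□□
□■□■■■
gen 4: ■■■□■■
■□■□■□
■■■■□■
□■■■■□
□■■■■□
□■□□■■
gen 5: □■■□■■
□■■□■□
□■■■□■
□■■■■□
□■■■■□
□■□□■■
gen 6: □■■□■■
□■■□■□
□■■■■■
□■■□□■
□■■■□□
□■□□■■
gen 7: □■■□■■
□■■□■■
□■■■□□
□■■□□□
□■■■□□
□■□□■■
gen 8: □■■□■■
□■■□■■
□■■■□□
□■■□□□
□■□■□□
□□■■■■
gen 9: □■■□■■
□■□□■■
□□□□□□
□■□□□□
□■□■□□
□□■■■■
gen 10: ■□■□■■
■■□□■■
□□□□□□
□■□□□□
□■□■□□
□□■■■■
gen 11: ■□■□■■
■■□□■■
□□□□□□
□■□□□□
□■□□□□
□□□□□■
gen 12: ■□■□■■
■■□■■■
□□■■■□
□■□■□□
□■□□□□
□□□□□■
gen 13: ■□■□■■
■■□■□■
□□■□□■
□■□■■□
□■□□□□
□□□□□■
gen 14: ■□■□■■
■■□■□■
□□■□□■
□■□■■□
■■□□□□
■■□□□■
gen 15: ■□■□■■
■■□■□■
□□■□□■
□■□■■□
■■□■□□
■■■■■■
gen 16: ■□■□■■
■■□■□■
□□■□□■
■■□■■□
□□□■□□
□■■■■■
gen 17: ■□■□■■
■■□■□■
□□■□□■
■■□■■□
□□□■□■
□■■■□□
gen 18: ■□■□■■
■■□□□■
□□□■■■
■■□□■□
□□□■□■
□■■■□□
gen 19: □■□□■■
■□□□□■
□□□■■■
■■□□■□
□□□■□■
□■■■□□
gen 20: □■□□■■
■□□□□■
□□□□■■
■■■■□□
□□□□□■
□■■■□□
gen 21: □■□□■■
■□□□□■
□□□■■■
■■□□■□
□□□■□■
□■■■□□
gen 22: □■■□■■
■■■■□■
□□■■■■
■■□□■□
□□□■□■
□■■■□□
gen 23: ■□■□■■
□■■■□■
□□■■■■
■■□□■□
□□□■□■
□■■■□□
gen 24: ■□■□■■
□■■■□□
□□■■□□
■■□□■■
□□□■□■
□■■■□□
gen 25: ■□■□■■
□□■■□□
■■□■□□
■□□□■■
□□□■□■
□■■■□□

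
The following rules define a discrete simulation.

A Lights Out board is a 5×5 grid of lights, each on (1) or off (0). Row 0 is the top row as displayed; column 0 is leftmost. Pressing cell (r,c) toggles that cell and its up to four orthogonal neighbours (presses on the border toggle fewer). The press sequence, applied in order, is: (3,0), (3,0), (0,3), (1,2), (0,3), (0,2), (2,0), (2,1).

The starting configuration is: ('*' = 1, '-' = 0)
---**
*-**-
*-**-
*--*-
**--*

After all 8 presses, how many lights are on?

0) ---**
*-**-
*-**-
*--*-
**--*
1) ---**
*-**-
--**-
-*-*-
-*--*
2) ---**
*-**-
*-**-
*--*-
**--*
3) --*--
*-*--
*-**-
*--*-
**--*
4) -----
**-*-
*--*-
*--*-
**--*
5) --***
**---
*--*-
*--*-
**--*
6) -*--*
***--
*--*-
*--*-
**--*
7) -*--*
-**--
-*-*-
---*-
**--*
8) -*--*
--*--
*-**-
-*-*-
**--*

11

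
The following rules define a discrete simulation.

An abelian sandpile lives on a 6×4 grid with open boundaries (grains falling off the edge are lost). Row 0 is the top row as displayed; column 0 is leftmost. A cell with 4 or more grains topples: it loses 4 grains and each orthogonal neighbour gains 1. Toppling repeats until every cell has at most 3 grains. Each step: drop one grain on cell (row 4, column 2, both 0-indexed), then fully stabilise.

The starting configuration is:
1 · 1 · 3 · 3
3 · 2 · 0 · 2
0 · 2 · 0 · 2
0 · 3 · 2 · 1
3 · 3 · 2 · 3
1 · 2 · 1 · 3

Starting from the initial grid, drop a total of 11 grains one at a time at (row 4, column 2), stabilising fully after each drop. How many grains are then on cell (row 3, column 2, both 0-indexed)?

1

[0] 1 · 1 · 3 · 3
3 · 2 · 0 · 2
0 · 2 · 0 · 2
0 · 3 · 2 · 1
3 · 3 · 2 · 3
1 · 2 · 1 · 3
[1] 1 · 1 · 3 · 3
3 · 2 · 0 · 2
0 · 2 · 0 · 2
0 · 3 · 2 · 1
3 · 3 · 3 · 3
1 · 2 · 1 · 3
[2] 1 · 1 · 3 · 3
3 · 2 · 0 · 2
0 · 3 · 1 · 2
2 · 1 · 0 · 3
0 · 2 · 3 · 1
2 · 3 · 3 · 0
[3] 1 · 1 · 3 · 3
3 · 2 · 0 · 2
0 · 3 · 1 · 2
2 · 2 · 1 · 3
1 · 0 · 2 · 2
3 · 1 · 1 · 1
[4] 1 · 1 · 3 · 3
3 · 2 · 0 · 2
0 · 3 · 1 · 2
2 · 2 · 1 · 3
1 · 0 · 3 · 2
3 · 1 · 1 · 1
[5] 1 · 1 · 3 · 3
3 · 2 · 0 · 2
0 · 3 · 1 · 2
2 · 2 · 2 · 3
1 · 1 · 0 · 3
3 · 1 · 2 · 1
[6] 1 · 1 · 3 · 3
3 · 2 · 0 · 2
0 · 3 · 1 · 2
2 · 2 · 2 · 3
1 · 1 · 1 · 3
3 · 1 · 2 · 1
[7] 1 · 1 · 3 · 3
3 · 2 · 0 · 2
0 · 3 · 1 · 2
2 · 2 · 2 · 3
1 · 1 · 2 · 3
3 · 1 · 2 · 1
[8] 1 · 1 · 3 · 3
3 · 2 · 0 · 2
0 · 3 · 1 · 2
2 · 2 · 2 · 3
1 · 1 · 3 · 3
3 · 1 · 2 · 1
[9] 1 · 1 · 3 · 3
3 · 2 · 0 · 2
0 · 3 · 2 · 3
2 · 3 · 0 · 1
1 · 2 · 2 · 1
3 · 1 · 3 · 2
[10] 1 · 1 · 3 · 3
3 · 2 · 0 · 2
0 · 3 · 2 · 3
2 · 3 · 0 · 1
1 · 2 · 3 · 1
3 · 1 · 3 · 2
[11] 1 · 1 · 3 · 3
3 · 2 · 0 · 2
0 · 3 · 2 · 3
2 · 3 · 1 · 1
1 · 3 · 1 · 2
3 · 2 · 0 · 3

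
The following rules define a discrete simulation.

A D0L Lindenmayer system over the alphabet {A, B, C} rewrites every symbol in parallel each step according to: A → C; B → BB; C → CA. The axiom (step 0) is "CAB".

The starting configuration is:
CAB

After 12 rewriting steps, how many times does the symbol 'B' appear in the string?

4096

0) CAB
1) CACBB
2) CACCABBBB
3) CACCACACBBBBBBBB
4) CACCACACCACCABBBBBBBBBBBBBBBB
5) CACCACACCACCACACCACACBBBBBBBBBBBBBBBBBBBBBBBBBBBBBBBB
6) CACCACACCACCACACCACACCACCACACCACCABBBBBBBBBBBBBBBBBBBBBBBBBBBBBBBBBBBBBBBBBBBBBBBBBBBBBBBBBBBBBBBB
7) CACCACACCACCACACCACACCACCACACCACCACACCACACCACCACACCACACBBB…BBBBBBBBBBBBBBBBBBBBBBBBBBBBBBBBBBBBBBBBBBBBBBBBBBBBBBBBBB  (len 183)
8) CACCACACCACCACACCACACCACCACACCACCACACCACACCACCACACCACACCAC…BBBBBBBBBBBBBBBBBBBBBBBBBBBBBBBBBBBBBBBBBBBBBBBBBBBBBBBBBB  (len 345)
9) CACCACACCACCACACCACACCACCACACCACCACACCACACCACCACACCACACCAC…BBBBBBBBBBBBBBBBBBBBBBBBBBBBBBBBBBBBBBBBBBBBBBBBBBBBBBBBBB  (len 656)
10) CACCACACCACCACACCACACCACCACACCACCACACCACACCACCACACCACACCAC…BBBBBBBBBBBBBBBBBBBBBBBBBBBBBBBBBBBBBBBBBBBBBBBBBBBBBBBBBB  (len 1257)
11) CACCACACCACCACACCACACCACCACACCACCACACCACACCACCACACCACACCAC…BBBBBBBBBBBBBBBBBBBBBBBBBBBBBBBBBBBBBBBBBBBBBBBBBBBBBBBBBB  (len 2425)
12) CACCACACCACCACACCACACCACCACACCACCACACCACACCACCACACCACACCAC…BBBBBBBBBBBBBBBBBBBBBBBBBBBBBBBBBBBBBBBBBBBBBBBBBBBBBBBBBB  (len 4706)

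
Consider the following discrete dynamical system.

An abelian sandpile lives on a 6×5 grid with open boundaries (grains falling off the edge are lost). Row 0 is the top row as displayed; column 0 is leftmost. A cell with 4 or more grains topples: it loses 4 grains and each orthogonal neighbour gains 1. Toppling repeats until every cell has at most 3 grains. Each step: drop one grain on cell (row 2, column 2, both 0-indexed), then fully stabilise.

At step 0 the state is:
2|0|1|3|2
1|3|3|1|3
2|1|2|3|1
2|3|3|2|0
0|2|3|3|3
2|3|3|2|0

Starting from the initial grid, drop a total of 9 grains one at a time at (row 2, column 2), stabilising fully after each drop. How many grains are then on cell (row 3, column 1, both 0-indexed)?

0) 2|0|1|3|2
1|3|3|1|3
2|1|2|3|1
2|3|3|2|0
0|2|3|3|3
2|3|3|2|0
1) 2|0|1|3|2
1|3|3|1|3
2|1|3|3|1
2|3|3|2|0
0|2|3|3|3
2|3|3|2|0
2) 2|1|2|3|2
2|1|2|3|3
3|1|1|2|2
3|3|1|3|2
1|2|1|0|1
3|1|3|1|2
3) 2|1|2|3|2
2|1|2|3|3
3|1|2|2|2
3|3|1|3|2
1|2|1|0|1
3|1|3|1|2
4) 2|1|2|3|2
2|1|2|3|3
3|1|3|2|2
3|3|1|3|2
1|2|1|0|1
3|1|3|1|2
5) 2|1|2|3|2
2|1|3|3|3
3|2|0|3|2
3|3|2|3|2
1|2|1|0|1
3|1|3|1|2
6) 2|1|2|3|2
2|1|3|3|3
3|2|1|3|2
3|3|2|3|2
1|2|1|0|1
3|1|3|1|2
7) 2|1|2|3|2
2|1|3|3|3
3|2|2|3|2
3|3|2|3|2
1|2|1|0|1
3|1|3|1|2
8) 2|1|2|3|2
2|1|3|3|3
3|2|3|3|2
3|3|2|3|2
1|2|1|0|1
3|1|3|1|2
9) 3|3|1|3|0
0|1|1|1|3
2|3|2|1|2
1|2|2|3|0
2|3|2|1|2
3|1|3|1|2

2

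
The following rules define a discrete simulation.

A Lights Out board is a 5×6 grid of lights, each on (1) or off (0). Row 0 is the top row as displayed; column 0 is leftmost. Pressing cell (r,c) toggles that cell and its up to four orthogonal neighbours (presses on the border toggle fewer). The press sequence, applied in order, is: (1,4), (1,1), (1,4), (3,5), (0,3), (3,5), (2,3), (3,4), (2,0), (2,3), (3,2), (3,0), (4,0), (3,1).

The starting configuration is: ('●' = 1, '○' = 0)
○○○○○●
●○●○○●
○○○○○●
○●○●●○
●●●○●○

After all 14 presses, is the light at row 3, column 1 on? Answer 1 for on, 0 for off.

k=0  ○○○○○●
●○●○○●
○○○○○●
○●○●●○
●●●○●○
k=1  ○○○○●●
●○●●●○
○○○○●●
○●○●●○
●●●○●○
k=2  ○●○○●●
○●○●●○
○●○○●●
○●○●●○
●●●○●○
k=3  ○●○○○●
○●○○○●
○●○○○●
○●○●●○
●●●○●○
k=4  ○●○○○●
○●○○○●
○●○○○○
○●○●○●
●●●○●●
k=5  ○●●●●●
○●○●○●
○●○○○○
○●○●○●
●●●○●●
k=6  ○●●●●●
○●○●○●
○●○○○●
○●○●●○
●●●○●○
k=7  ○●●●●●
○●○○○●
○●●●●●
○●○○●○
●●●○●○
k=8  ○●●●●●
○●○○○●
○●●●○●
○●○●○●
●●●○○○
k=9  ○●●●●●
●●○○○●
●○●●○●
●●○●○●
●●●○○○
k=10  ○●●●●●
●●○●○●
●○○○●●
●●○○○●
●●●○○○
k=11  ○●●●●●
●●○●○●
●○●○●●
●○●●○●
●●○○○○
k=12  ○●●●●●
●●○●○●
○○●○●●
○●●●○●
○●○○○○
k=13  ○●●●●●
●●○●○●
○○●○●●
●●●●○●
●○○○○○
k=14  ○●●●●●
●●○●○●
○●●○●●
○○○●○●
●●○○○○

0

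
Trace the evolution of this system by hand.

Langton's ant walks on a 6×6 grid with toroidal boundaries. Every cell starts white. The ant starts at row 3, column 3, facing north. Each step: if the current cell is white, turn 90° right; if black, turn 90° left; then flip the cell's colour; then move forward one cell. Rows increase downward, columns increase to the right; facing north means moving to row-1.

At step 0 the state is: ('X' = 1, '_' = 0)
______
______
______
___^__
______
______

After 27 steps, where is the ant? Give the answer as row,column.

step 0: ______
______
______
___^__
______
______
step 1: ______
______
______
___X>_
______
______
step 2: ______
______
______
___XX_
____v_
______
step 3: ______
______
______
___XX_
___<X_
______
step 4: ______
______
______
___^X_
___XX_
______
step 5: ______
______
______
__<_X_
___XX_
______
step 6: ______
______
__^___
__X_X_
___XX_
______
step 7: ______
______
__X>__
__X_X_
___XX_
______
step 8: ______
______
__XX__
__XvX_
___XX_
______
step 9: ______
______
__XX__
__<XX_
___XX_
______
step 10: ______
______
__XX__
___XX_
__vXX_
______
step 11: ______
______
__XX__
___XX_
_<XXX_
______
step 12: ______
______
__XX__
_^_XX_
_XXXX_
______
step 13: ______
______
__XX__
_X>XX_
_XXXX_
______
step 14: ______
______
__XX__
_XXXX_
_XvXX_
______
step 15: ______
______
__XX__
_XXXX_
_X_>X_
______
step 16: ______
______
__XX__
_XX^X_
_X__X_
______
step 17: ______
______
__XX__
_X<_X_
_X__X_
______
step 18: ______
______
__XX__
_X__X_
_Xv_X_
______
step 19: ______
______
__XX__
_X__X_
_<X_X_
______
step 20: ______
______
__XX__
_X__X_
__X_X_
_v____
step 21: ______
______
__XX__
_X__X_
__X_X_
<X____
step 22: ______
______
__XX__
_X__X_
^_X_X_
XX____
step 23: ______
______
__XX__
_X__X_
X>X_X_
XX____
step 24: ______
______
__XX__
_X__X_
XXX_X_
Xv____
step 25: ______
______
__XX__
_X__X_
XXX_X_
X_>___
step 26: __v___
______
__XX__
_X__X_
XXX_X_
X_X___
step 27: _<X___
______
__XX__
_X__X_
XXX_X_
X_X___

0,1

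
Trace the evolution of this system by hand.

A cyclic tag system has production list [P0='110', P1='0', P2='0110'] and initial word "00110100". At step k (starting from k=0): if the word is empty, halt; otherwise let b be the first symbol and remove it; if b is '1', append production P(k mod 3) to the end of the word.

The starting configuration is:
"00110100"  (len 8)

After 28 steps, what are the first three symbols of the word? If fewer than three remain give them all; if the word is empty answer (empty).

011

gen 0: "00110100"  (len 8)
gen 1: "0110100"  (len 7)
gen 2: "110100"  (len 6)
gen 3: "101000110"  (len 9)
gen 4: "01000110110"  (len 11)
gen 5: "1000110110"  (len 10)
gen 6: "0001101100110"  (len 13)
gen 7: "001101100110"  (len 12)
gen 8: "01101100110"  (len 11)
gen 9: "1101100110"  (len 10)
gen 10: "101100110110"  (len 12)
gen 11: "011001101100"  (len 12)
gen 12: "11001101100"  (len 11)
gen 13: "1001101100110"  (len 13)
gen 14: "0011011001100"  (len 13)
gen 15: "011011001100"  (len 12)
gen 16: "11011001100"  (len 11)
gen 17: "10110011000"  (len 11)
gen 18: "01100110000110"  (len 14)
gen 19: "1100110000110"  (len 13)
gen 20: "1001100001100"  (len 13)
gen 21: "0011000011000110"  (len 16)
gen 22: "011000011000110"  (len 15)
gen 23: "11000011000110"  (len 14)
gen 24: "10000110001100110"  (len 17)
gen 25: "0000110001100110110"  (len 19)
gen 26: "000110001100110110"  (len 18)
gen 27: "00110001100110110"  (len 17)
gen 28: "0110001100110110"  (len 16)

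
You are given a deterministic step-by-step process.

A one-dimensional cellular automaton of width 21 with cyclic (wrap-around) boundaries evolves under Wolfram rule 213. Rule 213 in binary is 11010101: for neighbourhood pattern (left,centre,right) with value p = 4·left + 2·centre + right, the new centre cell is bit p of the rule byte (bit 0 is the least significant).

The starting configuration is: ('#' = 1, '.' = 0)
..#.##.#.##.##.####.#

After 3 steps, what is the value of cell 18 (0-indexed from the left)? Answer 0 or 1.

k=0  ..#.##.#.##.##.####.#
k=1  #.#..#.#..#..#..###.#
k=2  #.##.#.##.##.##..##..
k=3  #..#.#..#..#..##..##.

1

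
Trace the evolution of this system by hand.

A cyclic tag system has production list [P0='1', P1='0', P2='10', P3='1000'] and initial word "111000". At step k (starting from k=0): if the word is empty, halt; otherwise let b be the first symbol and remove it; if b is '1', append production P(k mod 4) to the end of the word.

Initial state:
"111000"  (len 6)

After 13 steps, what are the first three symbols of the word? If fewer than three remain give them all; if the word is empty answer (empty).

101

[0] "111000"  (len 6)
[1] "110001"  (len 6)
[2] "100010"  (len 6)
[3] "0001010"  (len 7)
[4] "001010"  (len 6)
[5] "01010"  (len 5)
[6] "1010"  (len 4)
[7] "01010"  (len 5)
[8] "1010"  (len 4)
[9] "0101"  (len 4)
[10] "101"  (len 3)
[11] "0110"  (len 4)
[12] "110"  (len 3)
[13] "101"  (len 3)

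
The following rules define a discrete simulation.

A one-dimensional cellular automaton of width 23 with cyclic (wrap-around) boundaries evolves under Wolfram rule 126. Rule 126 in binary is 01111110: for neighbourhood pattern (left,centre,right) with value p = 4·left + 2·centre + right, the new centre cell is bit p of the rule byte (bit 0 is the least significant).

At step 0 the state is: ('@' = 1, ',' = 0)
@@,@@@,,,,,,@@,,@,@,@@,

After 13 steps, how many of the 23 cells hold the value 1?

11

[0] @@,@@@,,,,,,@@,,@,@,@@,
[1] @@@@,@@,,,,@@@@@@@@@@@@
[2] ,,,@@@@@,,@@,,,,,,,,,,,
[3] ,,@@,,,@@@@@@,,,,,,,,,,
[4] ,@@@@,@@,,,,@@,,,,,,,,,
[5] @@,,@@@@@,,@@@@,,,,,,,,
[6] @@@@@,,,@@@@,,@@,,,,,,@
[7] ,,,,@@,@@,,@@@@@@,,,,@@
[8] @,,@@@@@@@@@,,,,@@,,@@@
[9] @@@@,,,,,,,@@,,@@@@@@,,
[10] @,,@@,,,,,@@@@@@,,,,@@@
[11] @@@@@@,,,@@,,,,@@,,@@,,
[12] @,,,,@@,@@@@,,@@@@@@@@@
[13] @@,,@@@@@,,@@@@,,,,,,,,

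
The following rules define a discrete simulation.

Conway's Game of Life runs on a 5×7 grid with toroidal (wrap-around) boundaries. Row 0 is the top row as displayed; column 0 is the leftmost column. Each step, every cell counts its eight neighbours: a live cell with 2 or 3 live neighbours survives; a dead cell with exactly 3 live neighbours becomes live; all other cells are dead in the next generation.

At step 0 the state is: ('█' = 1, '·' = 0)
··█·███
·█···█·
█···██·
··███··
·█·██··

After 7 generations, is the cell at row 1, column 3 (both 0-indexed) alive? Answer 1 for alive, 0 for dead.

step 0: ··█·███
·█···█·
█···██·
··███··
·█·██··
step 1: ███···█
██·█···
·██··██
·██····
·█·····
step 2: ······█
···█·█·
···█··█
·······
·······
step 3: ·······
····███
····█··
·······
·······
step 4: ·····█·
····██·
····█··
·······
·······
step 5: ····██·
····██·
····██·
·······
·······
step 6: ····██·
···█··█
····██·
·······
·······
step 7: ····██·
···█··█
····██·
·······
·······

1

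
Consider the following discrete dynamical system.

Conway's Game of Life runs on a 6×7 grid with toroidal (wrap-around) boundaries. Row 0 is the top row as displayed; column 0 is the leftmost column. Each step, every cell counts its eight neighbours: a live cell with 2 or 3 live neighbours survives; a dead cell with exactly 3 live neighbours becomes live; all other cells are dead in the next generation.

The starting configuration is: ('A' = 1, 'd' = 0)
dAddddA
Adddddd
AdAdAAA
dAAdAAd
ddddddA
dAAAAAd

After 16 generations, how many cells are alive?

1

t=0: dAddddA
Adddddd
AdAdAAA
dAAdAAd
ddddddA
dAAAAAd
t=1: dAdAAAA
ddddddd
AdAdAdd
dAAdAdd
AdddddA
dAAAAAA
t=2: dAddddA
AAAdddA
ddAdddd
ddAddAA
ddddddA
dAddddd
t=3: ddddddA
ddAdddA
ddAAdAd
dddddAA
AddddAA
ddddddd
t=4: ddddddd
ddAAdAA
ddAAAAd
Adddddd
AddddAd
AddddAd
t=5: ddddAAd
ddAddAA
dAAddAd
dAdAdAd
AAddddd
ddddddd
t=6: ddddAAA
dAAAddA
AAdAdAd
ddddAdA
AAAdddd
ddddddd
t=7: AdAAAAA
dAdAddd
dAdAdAd
dddAAAA
AAddddd
AAdddAA
t=8: dddAddd
dAddddd
AddAdAA
dAdAdAA
dAAdddd
dddAddd
t=9: ddAdddd
AdAdAdA
dAdddAd
dAdAdAd
AAdAAdd
dddAddd
t=10: dAAdddd
AdAAdAA
dAdAdAd
dAdAdAA
AAdAddd
dAdAAdd
t=11: dddddAA
AddAdAA
dAdAddd
dAdAdAA
dAdAdAA
dddAAdd
t=12: AddAddd
AdAddAd
dAdAddd
dAdAdAA
dddAddA
AdAAddd
t=13: AddAAdd
AdAAAdA
dAdAdAd
dddAdAA
dAdAdAA
AAAAAdA
t=14: ddddddd
AdddddA
dAddddd
dddAddd
dAddddd
ddddddd
t=15: ddddddd
Adddddd
Adddddd
ddAdddd
ddddddd
ddddddd
t=16: ddddddd
ddddddd
dAddddd
ddddddd
ddddddd
ddddddd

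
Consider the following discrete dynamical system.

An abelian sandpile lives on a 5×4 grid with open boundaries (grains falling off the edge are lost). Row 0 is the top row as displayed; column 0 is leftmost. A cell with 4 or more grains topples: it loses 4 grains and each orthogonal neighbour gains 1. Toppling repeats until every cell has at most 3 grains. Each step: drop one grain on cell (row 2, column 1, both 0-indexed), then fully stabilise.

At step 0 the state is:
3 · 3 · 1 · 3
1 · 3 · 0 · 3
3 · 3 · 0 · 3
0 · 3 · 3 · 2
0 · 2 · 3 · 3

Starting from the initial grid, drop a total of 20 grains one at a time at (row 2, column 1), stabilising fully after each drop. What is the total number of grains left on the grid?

t=0: 3 · 3 · 1 · 3
1 · 3 · 0 · 3
3 · 3 · 0 · 3
0 · 3 · 3 · 2
0 · 2 · 3 · 3
t=1: 1 · 1 · 3 · 0
0 · 2 · 2 · 1
1 · 3 · 3 · 1
2 · 2 · 2 · 1
1 · 0 · 2 · 1
t=2: 1 · 1 · 3 · 0
0 · 3 · 3 · 1
2 · 1 · 0 · 2
2 · 3 · 3 · 1
1 · 0 · 2 · 1
t=3: 1 · 1 · 3 · 0
0 · 3 · 3 · 1
2 · 2 · 0 · 2
2 · 3 · 3 · 1
1 · 0 · 2 · 1
t=4: 1 · 1 · 3 · 0
0 · 3 · 3 · 1
2 · 3 · 0 · 2
2 · 3 · 3 · 1
1 · 0 · 2 · 1
t=5: 1 · 3 · 0 · 1
1 · 1 · 1 · 2
3 · 2 · 3 · 2
3 · 1 · 0 · 2
1 · 1 · 3 · 1
t=6: 1 · 3 · 0 · 1
1 · 1 · 1 · 2
3 · 3 · 3 · 2
3 · 1 · 0 · 2
1 · 1 · 3 · 1
t=7: 1 · 3 · 0 · 1
2 · 2 · 2 · 2
1 · 2 · 0 · 3
0 · 3 · 1 · 2
2 · 1 · 3 · 1
t=8: 1 · 3 · 0 · 1
2 · 2 · 2 · 2
1 · 3 · 0 · 3
0 · 3 · 1 · 2
2 · 1 · 3 · 1
t=9: 1 · 3 · 0 · 1
2 · 3 · 2 · 2
2 · 1 · 1 · 3
1 · 0 · 2 · 2
2 · 2 · 3 · 1
t=10: 1 · 3 · 0 · 1
2 · 3 · 2 · 2
2 · 2 · 1 · 3
1 · 0 · 2 · 2
2 · 2 · 3 · 1
t=11: 1 · 3 · 0 · 1
2 · 3 · 2 · 2
2 · 3 · 1 · 3
1 · 0 · 2 · 2
2 · 2 · 3 · 1
t=12: 2 · 0 · 1 · 1
3 · 1 · 3 · 2
3 · 1 · 2 · 3
1 · 1 · 2 · 2
2 · 2 · 3 · 1
t=13: 2 · 0 · 1 · 1
3 · 1 · 3 · 2
3 · 2 · 2 · 3
1 · 1 · 2 · 2
2 · 2 · 3 · 1
t=14: 2 · 0 · 1 · 1
3 · 1 · 3 · 2
3 · 3 · 2 · 3
1 · 1 · 2 · 2
2 · 2 · 3 · 1
t=15: 3 · 0 · 1 · 1
0 · 3 · 3 · 2
1 · 1 · 3 · 3
2 · 2 · 2 · 2
2 · 2 · 3 · 1
t=16: 3 · 0 · 1 · 1
0 · 3 · 3 · 2
1 · 2 · 3 · 3
2 · 2 · 2 · 2
2 · 2 · 3 · 1
t=17: 3 · 0 · 1 · 1
0 · 3 · 3 · 2
1 · 3 · 3 · 3
2 · 2 · 2 · 2
2 · 2 · 3 · 1
t=18: 3 · 1 · 2 · 2
1 · 1 · 2 · 0
2 · 2 · 2 · 1
2 · 3 · 3 · 3
2 · 2 · 3 · 1
t=19: 3 · 1 · 2 · 2
1 · 1 · 2 · 0
2 · 3 · 2 · 1
2 · 3 · 3 · 3
2 · 2 · 3 · 1
t=20: 3 · 1 · 2 · 2
1 · 2 · 3 · 0
3 · 2 · 0 · 3
3 · 2 · 3 · 0
3 · 0 · 1 · 3

37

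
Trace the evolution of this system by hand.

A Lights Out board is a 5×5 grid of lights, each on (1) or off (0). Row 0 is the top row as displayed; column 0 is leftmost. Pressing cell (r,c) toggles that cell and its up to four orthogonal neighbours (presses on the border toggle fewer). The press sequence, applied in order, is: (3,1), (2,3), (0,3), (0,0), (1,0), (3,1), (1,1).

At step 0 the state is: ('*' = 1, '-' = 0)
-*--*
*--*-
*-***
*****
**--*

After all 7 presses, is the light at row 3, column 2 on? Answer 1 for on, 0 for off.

1

k=0  -*--*
*--*-
*-***
*****
**--*
k=1  -*--*
*--*-
*****
---**
*---*
k=2  -*--*
*----
**---
----*
*---*
k=3  -***-
*--*-
**---
----*
*---*
k=4  *-**-
---*-
**---
----*
*---*
k=5  --**-
**-*-
-*---
----*
*---*
k=6  --**-
**-*-
-----
***-*
**--*
k=7  -***-
--**-
-*---
***-*
**--*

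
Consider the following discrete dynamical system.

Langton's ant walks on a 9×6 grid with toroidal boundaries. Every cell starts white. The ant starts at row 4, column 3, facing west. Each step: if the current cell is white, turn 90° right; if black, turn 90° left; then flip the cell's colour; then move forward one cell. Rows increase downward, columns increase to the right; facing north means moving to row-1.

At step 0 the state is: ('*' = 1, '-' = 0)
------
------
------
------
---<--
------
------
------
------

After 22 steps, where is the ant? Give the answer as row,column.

7,4

0) ------
------
------
------
---<--
------
------
------
------
1) ------
------
------
---^--
---*--
------
------
------
------
2) ------
------
------
---*>-
---*--
------
------
------
------
3) ------
------
------
---**-
---*v-
------
------
------
------
4) ------
------
------
---**-
---<*-
------
------
------
------
5) ------
------
------
---**-
----*-
---v--
------
------
------
6) ------
------
------
---**-
----*-
--<*--
------
------
------
7) ------
------
------
---**-
--^-*-
--**--
------
------
------
8) ------
------
------
---**-
--*>*-
--**--
------
------
------
9) ------
------
------
---**-
--***-
--*v--
------
------
------
10) ------
------
------
---**-
--***-
--*->-
------
------
------
11) ------
------
------
---**-
--***-
--*-*-
----v-
------
------
12) ------
------
------
---**-
--***-
--*-*-
---<*-
------
------
13) ------
------
------
---**-
--***-
--*^*-
---**-
------
------
14) ------
------
------
---**-
--***-
--**>-
---**-
------
------
15) ------
------
------
---**-
--**^-
--**--
---**-
------
------
16) ------
------
------
---**-
--*<--
--**--
---**-
------
------
17) ------
------
------
---**-
--*---
--*v--
---**-
------
------
18) ------
------
------
---**-
--*---
--*->-
---**-
------
------
19) ------
------
------
---**-
--*---
--*-*-
---*v-
------
------
20) ------
------
------
---**-
--*---
--*-*-
---*->
------
------
21) ------
------
------
---**-
--*---
--*-*-
---*-*
-----v
------
22) ------
------
------
---**-
--*---
--*-*-
---*-*
----<*
------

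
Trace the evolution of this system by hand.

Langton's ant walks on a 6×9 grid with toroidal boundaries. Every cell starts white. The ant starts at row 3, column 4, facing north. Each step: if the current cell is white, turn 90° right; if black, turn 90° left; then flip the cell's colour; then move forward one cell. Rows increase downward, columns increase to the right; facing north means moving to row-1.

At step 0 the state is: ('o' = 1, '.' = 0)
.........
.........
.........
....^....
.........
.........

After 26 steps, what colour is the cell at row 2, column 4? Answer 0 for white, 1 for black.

t=0: .........
.........
.........
....^....
.........
.........
t=1: .........
.........
.........
....o>...
.........
.........
t=2: .........
.........
.........
....oo...
.....v...
.........
t=3: .........
.........
.........
....oo...
....<o...
.........
t=4: .........
.........
.........
....^o...
....oo...
.........
t=5: .........
.........
.........
...<.o...
....oo...
.........
t=6: .........
.........
...^.....
...o.o...
....oo...
.........
t=7: .........
.........
...o>....
...o.o...
....oo...
.........
t=8: .........
.........
...oo....
...ovo...
....oo...
.........
t=9: .........
.........
...oo....
...<oo...
....oo...
.........
t=10: .........
.........
...oo....
....oo...
...voo...
.........
t=11: .........
.........
...oo....
....oo...
..<ooo...
.........
t=12: .........
.........
...oo....
..^.oo...
..oooo...
.........
t=13: .........
.........
...oo....
..o>oo...
..oooo...
.........
t=14: .........
.........
...oo....
..oooo...
..ovoo...
.........
t=15: .........
.........
...oo....
..oooo...
..o.>o...
.........
t=16: .........
.........
...oo....
..oo^o...
..o..o...
.........
t=17: .........
.........
...oo....
..o<.o...
..o..o...
.........
t=18: .........
.........
...oo....
..o..o...
..ov.o...
.........
t=19: .........
.........
...oo....
..o..o...
..<o.o...
.........
t=20: .........
.........
...oo....
..o..o...
...o.o...
..v......
t=21: .........
.........
...oo....
..o..o...
...o.o...
.<o......
t=22: .........
.........
...oo....
..o..o...
.^.o.o...
.oo......
t=23: .........
.........
...oo....
..o..o...
.o>o.o...
.oo......
t=24: .........
.........
...oo....
..o..o...
.ooo.o...
.ov......
t=25: .........
.........
...oo....
..o..o...
.ooo.o...
.o.>.....
t=26: ...v.....
.........
...oo....
..o..o...
.ooo.o...
.o.o.....

1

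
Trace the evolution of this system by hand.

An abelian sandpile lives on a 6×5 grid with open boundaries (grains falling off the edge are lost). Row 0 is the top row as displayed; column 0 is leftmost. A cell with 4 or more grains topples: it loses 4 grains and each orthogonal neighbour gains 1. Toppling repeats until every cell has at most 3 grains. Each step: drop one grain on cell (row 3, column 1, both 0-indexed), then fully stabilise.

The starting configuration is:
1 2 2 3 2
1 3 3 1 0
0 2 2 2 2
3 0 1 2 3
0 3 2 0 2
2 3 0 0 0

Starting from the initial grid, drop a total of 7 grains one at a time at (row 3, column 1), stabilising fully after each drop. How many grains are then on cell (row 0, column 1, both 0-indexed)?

3

0) 1 2 2 3 2
1 3 3 1 0
0 2 2 2 2
3 0 1 2 3
0 3 2 0 2
2 3 0 0 0
1) 1 2 2 3 2
1 3 3 1 0
0 2 2 2 2
3 1 1 2 3
0 3 2 0 2
2 3 0 0 0
2) 1 2 2 3 2
1 3 3 1 0
0 2 2 2 2
3 2 1 2 3
0 3 2 0 2
2 3 0 0 0
3) 1 2 2 3 2
1 3 3 1 0
0 2 2 2 2
3 3 1 2 3
0 3 2 0 2
2 3 0 0 0
4) 1 2 2 3 2
1 3 3 1 0
1 3 2 2 2
0 2 2 2 3
2 1 3 0 2
3 0 1 0 0
5) 1 2 2 3 2
1 3 3 1 0
1 3 2 2 2
0 3 2 2 3
2 1 3 0 2
3 0 1 0 0
6) 1 3 3 3 2
2 1 1 2 0
2 2 1 3 2
1 2 1 3 3
2 3 0 1 2
3 0 2 0 0
7) 1 3 3 3 2
2 1 1 2 0
2 2 1 3 2
1 3 1 3 3
2 3 0 1 2
3 0 2 0 0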